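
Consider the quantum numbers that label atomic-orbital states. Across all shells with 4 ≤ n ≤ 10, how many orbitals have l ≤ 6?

Treat each shell separately and count matching orbitals:
n=4 → 16; n=5 → 25; n=6 → 36; n=7 → 49; n=8 → 49; n=9 → 49; n=10 → 49.
Total orbitals: 16 + 25 + 36 + 49 + 49 + 49 + 49 = 273.

273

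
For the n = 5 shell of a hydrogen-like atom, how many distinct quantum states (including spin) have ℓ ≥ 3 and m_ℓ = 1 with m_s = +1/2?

Contributions: ℓ=3 → 1; ℓ=4 → 1.
Orbitals: 1 + 1 = 2. With m_s fixed to a single value there is one state per orbital, giving 2 states.

2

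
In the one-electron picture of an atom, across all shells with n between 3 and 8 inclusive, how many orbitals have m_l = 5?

6

Go shell by shell, enumerating (l, m_l) with m_l = 5:
n=6 → 1; n=7 → 2; n=8 → 3.
Total orbitals: 1 + 2 + 3 = 6.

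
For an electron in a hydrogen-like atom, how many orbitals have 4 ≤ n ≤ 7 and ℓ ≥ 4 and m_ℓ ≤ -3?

16

Treat each shell separately and count matching orbitals:
n=5 → 2; n=6 → 5; n=7 → 9.
Total orbitals: 2 + 5 + 9 = 16.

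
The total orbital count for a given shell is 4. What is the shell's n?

n² = 4 ⇒ n = 2.

n = 2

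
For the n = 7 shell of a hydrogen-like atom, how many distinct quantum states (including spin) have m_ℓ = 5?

Go through ℓ = 0, …, 6 (the values permitted for n = 7).
Per ℓ-value: ℓ=5 → 1; ℓ=6 → 1.
Orbitals: 1 + 1 = 2. Each orbital carries two spin states, so 2 × 2 = 4 states.

4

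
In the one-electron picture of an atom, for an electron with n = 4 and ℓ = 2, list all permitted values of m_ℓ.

-2, -1, 0, 1, 2

m_ℓ takes every integer from −ℓ to +ℓ. With ℓ = 2 that gives the 5 values -2, -1, 0, 1, 2.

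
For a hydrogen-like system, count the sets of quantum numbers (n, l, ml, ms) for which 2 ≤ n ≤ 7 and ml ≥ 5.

For each n in the range, tally the orbitals obeying ml ≥ 5:
n=6 → 1; n=7 → 3.
Orbitals: 1 + 3 = 4. Including both spin states (ms = ±1/2) gives 2 × 4 = 8 states.

8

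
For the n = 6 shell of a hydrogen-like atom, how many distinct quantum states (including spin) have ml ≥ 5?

2

With n = 6 the allowed l are 0, 1, …, 5.
Contributions: l=5 → 1.
Orbitals: 1. Each orbital carries two spin states, so 1 × 2 = 2 states.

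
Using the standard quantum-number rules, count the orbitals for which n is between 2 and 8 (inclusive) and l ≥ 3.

Work shell by shell — for each n, count the (l, m_l) pairs that satisfy l ≥ 3:
n=4 → 7; n=5 → 16; n=6 → 27; n=7 → 40; n=8 → 55.
Total orbitals: 7 + 16 + 27 + 40 + 55 = 145.

145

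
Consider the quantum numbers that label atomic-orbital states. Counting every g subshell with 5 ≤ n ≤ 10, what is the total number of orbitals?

54

A g subshell (l = 4) exists for every n ≥ 5, so shells n = 5, 6, 7, 8, 9, 10 each contribute one — 6 subshells.
Since each g subshell has 2·4+1 = 9 orbitals, the total is 6 × 9 = 54.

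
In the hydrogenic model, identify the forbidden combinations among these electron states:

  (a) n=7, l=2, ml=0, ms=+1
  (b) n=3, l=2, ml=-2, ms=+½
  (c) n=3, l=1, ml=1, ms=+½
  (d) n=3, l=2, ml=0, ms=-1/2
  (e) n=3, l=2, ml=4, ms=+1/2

(a) has ms = +1, but an electron's spin must be ±1/2.
(e) has |ml| = 4 > l = 2, violating −l ≤ ml ≤ l.
The remaining sets (b), (c), (d) satisfy all four rules.

(a) and (e)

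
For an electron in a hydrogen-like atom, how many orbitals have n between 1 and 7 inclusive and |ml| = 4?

For each n in the range, tally the orbitals obeying |ml| = 4:
n=5 → 2; n=6 → 4; n=7 → 6.
Total orbitals: 2 + 4 + 6 = 12.

12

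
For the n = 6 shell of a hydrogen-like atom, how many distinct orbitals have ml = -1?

5

The n = 6 shell has l = 0 through 5; check each.
Orbitals with ml = -1, by l: l=1 → 1; l=2 → 1; l=3 → 1; l=4 → 1; l=5 → 1.
Total orbitals: 1 + 1 + 1 + 1 + 1 = 5.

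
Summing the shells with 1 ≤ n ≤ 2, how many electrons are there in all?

10

Shell n has n² orbitals: 1²=1 + 2²=4 = 5 orbitals.
Two spin states per orbital: 2 × 5 = 10 electrons.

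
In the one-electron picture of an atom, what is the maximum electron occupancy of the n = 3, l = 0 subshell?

A subshell with l = 0 has 2l+1 = 1 orbital, each holding 2 electrons (spin ±1/2), so 1 × 2 = 2.

2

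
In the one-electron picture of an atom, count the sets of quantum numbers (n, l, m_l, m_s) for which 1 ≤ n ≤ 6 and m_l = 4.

Per-shell orbital counts meeting the constraint:
n=5 → 1; n=6 → 2.
Orbitals: 1 + 2 = 3. Including both spin states (m_s = ±1/2) gives 2 × 3 = 6 states.

6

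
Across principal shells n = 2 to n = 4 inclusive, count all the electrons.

58

Shell n has n² orbitals: 2²=4 + 3²=9 + 4²=16 = 29 orbitals.
Two spin states per orbital: 2 × 29 = 58 electrons.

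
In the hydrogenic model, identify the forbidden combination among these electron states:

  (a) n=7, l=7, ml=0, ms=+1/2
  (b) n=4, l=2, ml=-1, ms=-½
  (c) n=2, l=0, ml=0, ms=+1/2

(a) has l = 7 ≥ n = 7, violating 0 ≤ l ≤ n−1.
The remaining sets (b), (c) satisfy all four rules.

(a)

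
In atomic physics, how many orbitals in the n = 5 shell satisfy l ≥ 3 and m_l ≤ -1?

7

Go through l = 0, …, 4 (the values permitted for n = 5).
Contributions: l=3 → 3; l=4 → 4.
Total orbitals: 3 + 4 = 7.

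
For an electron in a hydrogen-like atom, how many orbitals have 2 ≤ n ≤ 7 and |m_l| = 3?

20

Work shell by shell — for each n, count the (l, m_l) pairs that satisfy |m_l| = 3:
n=4 → 2; n=5 → 4; n=6 → 6; n=7 → 8.
Total orbitals: 2 + 4 + 6 + 8 = 20.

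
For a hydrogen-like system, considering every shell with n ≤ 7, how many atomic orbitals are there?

Total orbitals = 1² + 2² + 3² + 4² + 5² + 6² + 7² = 140.

140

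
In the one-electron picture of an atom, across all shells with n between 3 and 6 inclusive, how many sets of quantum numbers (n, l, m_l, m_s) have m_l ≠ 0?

Count contributing orbitals for each principal shell:
n=3 → 6; n=4 → 12; n=5 → 20; n=6 → 30.
Orbitals: 6 + 12 + 20 + 30 = 68. Including both spin states (m_s = ±1/2) gives 2 × 68 = 136 states.

136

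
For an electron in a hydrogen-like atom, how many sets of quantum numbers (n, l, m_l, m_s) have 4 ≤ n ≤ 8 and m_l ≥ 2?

Count contributing orbitals for each principal shell:
n=4 → 3; n=5 → 6; n=6 → 10; n=7 → 15; n=8 → 21.
Orbitals: 3 + 6 + 10 + 15 + 21 = 55. Including both spin states (m_s = ±1/2) gives 2 × 55 = 110 states.

110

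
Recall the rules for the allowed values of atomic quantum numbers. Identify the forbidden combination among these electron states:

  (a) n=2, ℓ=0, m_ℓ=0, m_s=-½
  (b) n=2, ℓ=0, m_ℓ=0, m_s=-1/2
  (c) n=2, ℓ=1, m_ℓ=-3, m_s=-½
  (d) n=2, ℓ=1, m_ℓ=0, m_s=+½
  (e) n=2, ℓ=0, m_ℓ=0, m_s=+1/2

(c) has |m_ℓ| = 3 > ℓ = 1, violating −ℓ ≤ m_ℓ ≤ ℓ.
The remaining sets (a), (b), (d), (e) satisfy all four rules.

(c)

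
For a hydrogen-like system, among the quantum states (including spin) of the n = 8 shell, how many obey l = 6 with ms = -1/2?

13

For n = 8, l ranges over 0 … 7.
The (l, ml) pairs meeting l = 6 give: l=6 → 13.
Orbitals: 13. With ms fixed to a single value there is one state per orbital, giving 13 states.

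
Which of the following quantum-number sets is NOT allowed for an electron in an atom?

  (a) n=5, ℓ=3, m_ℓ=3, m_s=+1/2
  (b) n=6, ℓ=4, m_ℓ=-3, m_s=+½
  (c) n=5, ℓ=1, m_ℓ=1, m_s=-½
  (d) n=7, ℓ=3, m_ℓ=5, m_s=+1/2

(d)

(d) has |m_ℓ| = 5 > ℓ = 3, violating −ℓ ≤ m_ℓ ≤ ℓ.
The remaining sets (a), (b), (c) satisfy all four rules.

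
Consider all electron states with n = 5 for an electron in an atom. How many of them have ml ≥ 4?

2

With n = 5 the allowed l are 0, 1, …, 4.
Contributions: l=4 → 1.
Orbitals: 1. Each orbital carries two spin states, so 1 × 2 = 2 states.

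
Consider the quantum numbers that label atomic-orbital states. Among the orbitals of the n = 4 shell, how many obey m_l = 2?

The n = 4 shell has l = 0 through 3; check each.
Per l-value: l=2 → 1; l=3 → 1.
Total orbitals: 1 + 1 = 2.

2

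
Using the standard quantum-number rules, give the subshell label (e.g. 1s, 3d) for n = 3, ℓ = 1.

ℓ = 1 corresponds to the letter 'p', so the subshell is 3p.

3p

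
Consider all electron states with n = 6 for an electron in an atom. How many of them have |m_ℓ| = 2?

16

With n = 6 the allowed ℓ are 0, 1, …, 5.
Orbitals with |m_ℓ| = 2, by ℓ: ℓ=2 → 2; ℓ=3 → 2; ℓ=4 → 2; ℓ=5 → 2.
Orbitals: 2 + 2 + 2 + 2 = 8. Each orbital carries two spin states, so 8 × 2 = 16 states.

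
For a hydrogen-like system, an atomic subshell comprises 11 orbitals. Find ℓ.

2ℓ+1 = 11 gives ℓ = 5.

ℓ = 5 (h)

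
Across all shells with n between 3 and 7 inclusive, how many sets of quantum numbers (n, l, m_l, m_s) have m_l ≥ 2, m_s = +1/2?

35

Count contributing orbitals for each principal shell:
n=3 → 1; n=4 → 3; n=5 → 6; n=6 → 10; n=7 → 15.
Orbitals: 1 + 3 + 6 + 10 + 15 = 35. With m_s fixed to +1/2 there is one state per orbital, so 35 states.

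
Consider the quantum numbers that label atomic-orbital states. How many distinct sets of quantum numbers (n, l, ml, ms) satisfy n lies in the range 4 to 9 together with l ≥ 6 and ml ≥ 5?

Count contributing orbitals for each principal shell:
n=7 → 2; n=8 → 5; n=9 → 9.
Orbitals: 2 + 5 + 9 = 16. Including both spin states (ms = ±1/2) gives 2 × 16 = 32 states.

32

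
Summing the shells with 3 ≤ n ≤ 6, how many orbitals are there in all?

86

Shell n has n² orbitals: 3²=9 + 4²=16 + 5²=25 + 6²=36 = 86 orbitals.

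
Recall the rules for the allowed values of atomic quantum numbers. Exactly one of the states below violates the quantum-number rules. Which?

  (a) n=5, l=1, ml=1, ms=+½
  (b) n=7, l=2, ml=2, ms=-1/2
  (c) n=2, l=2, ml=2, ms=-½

(c)

(c) has l = 2 ≥ n = 2, violating 0 ≤ l ≤ n−1.
The remaining sets (a), (b) satisfy all four rules.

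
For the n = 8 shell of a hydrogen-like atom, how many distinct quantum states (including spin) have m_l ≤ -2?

The (l, m_l) pairs meeting m_l ≤ -2 give: l=2 → 1; l=3 → 2; l=4 → 3; l=5 → 4; l=6 → 5; l=7 → 6.
Orbitals: 1 + 2 + 3 + 4 + 5 + 6 = 21. Each orbital carries two spin states, so 21 × 2 = 42 states.

42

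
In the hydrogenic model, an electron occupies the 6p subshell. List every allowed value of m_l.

-1, 0, 1

The 6p subshell has l = 1, and m_l takes every integer from −l to +l. With l = 1 that gives the 3 values -1, 0, 1.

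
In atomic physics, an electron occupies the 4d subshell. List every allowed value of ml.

-2, -1, 0, 1, 2

The 4d subshell has l = 2, and ml takes every integer from −l to +l. With l = 2 that gives the 5 values -2, -1, 0, 1, 2.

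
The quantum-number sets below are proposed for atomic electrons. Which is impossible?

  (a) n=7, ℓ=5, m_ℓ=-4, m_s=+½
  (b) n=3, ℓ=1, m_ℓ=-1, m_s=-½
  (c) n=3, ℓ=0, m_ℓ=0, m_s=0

(c) has m_s = 0, but an electron's spin must be ±1/2.
The remaining sets (a), (b) satisfy all four rules.

(c)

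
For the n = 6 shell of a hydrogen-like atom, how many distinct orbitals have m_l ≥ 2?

With n = 6 the allowed l are 0, 1, …, 5.
Contributions: l=2 → 1; l=3 → 2; l=4 → 3; l=5 → 4.
Total orbitals: 1 + 2 + 3 + 4 = 10.

10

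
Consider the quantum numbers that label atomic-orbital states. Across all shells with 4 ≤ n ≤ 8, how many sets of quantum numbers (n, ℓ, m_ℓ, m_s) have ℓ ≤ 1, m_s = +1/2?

20

Per-shell orbital counts meeting the constraint:
n=4 → 4; n=5 → 4; n=6 → 4; n=7 → 4; n=8 → 4.
Orbitals: 4 + 4 + 4 + 4 + 4 = 20. With m_s fixed to +1/2 there is one state per orbital, so 20 states.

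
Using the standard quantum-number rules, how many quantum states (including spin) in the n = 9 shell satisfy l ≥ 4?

Per l-value: l=4 → 9; l=5 → 11; l=6 → 13; l=7 → 15; l=8 → 17.
Orbitals: 9 + 11 + 13 + 15 + 17 = 65. Each orbital carries two spin states, so 65 × 2 = 130 states.

130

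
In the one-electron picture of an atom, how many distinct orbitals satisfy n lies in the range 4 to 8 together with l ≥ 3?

145

Treat each shell separately and count matching orbitals:
n=4 → 7; n=5 → 16; n=6 → 27; n=7 → 40; n=8 → 55.
Total orbitals: 7 + 16 + 27 + 40 + 55 = 145.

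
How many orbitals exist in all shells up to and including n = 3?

14

Total orbitals = 1² + 2² + 3² = 14.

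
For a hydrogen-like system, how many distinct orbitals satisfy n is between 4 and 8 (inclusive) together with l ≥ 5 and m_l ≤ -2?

For each n in the range, tally the orbitals obeying l ≥ 5 and m_l ≤ -2:
n=6 → 4; n=7 → 9; n=8 → 15.
Total orbitals: 4 + 9 + 15 = 28.

28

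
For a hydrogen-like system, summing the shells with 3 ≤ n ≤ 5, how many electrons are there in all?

100

Shell n has n² orbitals: 3²=9 + 4²=16 + 5²=25 = 50 orbitals.
Two spin states per orbital: 2 × 50 = 100 electrons.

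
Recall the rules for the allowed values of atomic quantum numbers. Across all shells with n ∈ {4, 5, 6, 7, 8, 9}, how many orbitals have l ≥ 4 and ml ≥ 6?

10

Count contributing orbitals for each principal shell:
n=7 → 1; n=8 → 3; n=9 → 6.
Total orbitals: 1 + 3 + 6 = 10.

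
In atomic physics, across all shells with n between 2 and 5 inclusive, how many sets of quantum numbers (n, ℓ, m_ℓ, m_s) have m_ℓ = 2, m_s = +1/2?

6

For each n in the range, tally the orbitals obeying m_ℓ = 2:
n=3 → 1; n=4 → 2; n=5 → 3.
Orbitals: 1 + 2 + 3 = 6. With m_s fixed to +1/2 there is one state per orbital, so 6 states.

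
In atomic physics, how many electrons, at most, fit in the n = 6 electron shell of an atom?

A shell holds 2n² electrons: 2 × 6² = 2 × 36 = 72.

72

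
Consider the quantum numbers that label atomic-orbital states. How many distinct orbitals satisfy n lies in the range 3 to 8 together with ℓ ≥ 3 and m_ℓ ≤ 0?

80

For each n in the range, tally the orbitals obeying ℓ ≥ 3 and m_ℓ ≤ 0:
n=4 → 4; n=5 → 9; n=6 → 15; n=7 → 22; n=8 → 30.
Total orbitals: 4 + 9 + 15 + 22 + 30 = 80.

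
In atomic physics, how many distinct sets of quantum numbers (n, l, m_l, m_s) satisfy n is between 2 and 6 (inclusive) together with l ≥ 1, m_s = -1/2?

85

Go shell by shell, enumerating (l, m_l) with l ≥ 1:
n=2 → 3; n=3 → 8; n=4 → 15; n=5 → 24; n=6 → 35.
Orbitals: 3 + 8 + 15 + 24 + 35 = 85. With m_s fixed to -1/2 there is one state per orbital, so 85 states.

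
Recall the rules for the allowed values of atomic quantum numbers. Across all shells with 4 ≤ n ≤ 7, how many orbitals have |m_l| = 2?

Treat each shell separately and count matching orbitals:
n=4 → 4; n=5 → 6; n=6 → 8; n=7 → 10.
Total orbitals: 4 + 6 + 8 + 10 = 28.

28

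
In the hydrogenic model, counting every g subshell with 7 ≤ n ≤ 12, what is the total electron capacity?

108

A g subshell (l = 4) exists for every n ≥ 5, so shells n = 7, 8, 9, 10, 11, 12 each contribute one — 6 subshells.
Since each g subshell holds 2(2·4+1) = 18 electrons, the total is 6 × 18 = 108.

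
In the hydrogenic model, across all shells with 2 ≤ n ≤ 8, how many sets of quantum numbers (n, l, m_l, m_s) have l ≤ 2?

116

Per-shell orbital counts meeting the constraint:
n=2 → 4; n=3 → 9; n=4 → 9; n=5 → 9; n=6 → 9; n=7 → 9; n=8 → 9.
Orbitals: 4 + 9 + 9 + 9 + 9 + 9 + 9 = 58. Including both spin states (m_s = ±1/2) gives 2 × 58 = 116 states.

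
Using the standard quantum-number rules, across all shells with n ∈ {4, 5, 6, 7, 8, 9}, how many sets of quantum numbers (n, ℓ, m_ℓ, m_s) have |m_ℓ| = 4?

60

Go shell by shell, enumerating (ℓ, m_ℓ) with |m_ℓ| = 4:
n=5 → 2; n=6 → 4; n=7 → 6; n=8 → 8; n=9 → 10.
Orbitals: 2 + 4 + 6 + 8 + 10 = 30. Including both spin states (m_s = ±1/2) gives 2 × 30 = 60 states.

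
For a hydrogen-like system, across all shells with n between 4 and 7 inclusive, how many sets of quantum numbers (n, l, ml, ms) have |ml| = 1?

For each n in the range, tally the orbitals obeying |ml| = 1:
n=4 → 6; n=5 → 8; n=6 → 10; n=7 → 12.
Orbitals: 6 + 8 + 10 + 12 = 36. Including both spin states (ms = ±1/2) gives 2 × 36 = 72 states.

72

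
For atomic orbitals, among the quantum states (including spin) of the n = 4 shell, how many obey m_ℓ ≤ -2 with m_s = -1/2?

The n = 4 shell has ℓ = 0 through 3; check each.
The (ℓ, m_ℓ) pairs meeting m_ℓ ≤ -2 give: ℓ=2 → 1; ℓ=3 → 2.
Orbitals: 1 + 2 = 3. With m_s fixed to a single value there is one state per orbital, giving 3 states.

3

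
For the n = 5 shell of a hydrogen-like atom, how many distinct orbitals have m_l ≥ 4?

1

With n = 5 the allowed l are 0, 1, …, 4.
The (l, m_l) pairs meeting m_l ≥ 4 give: l=4 → 1.
Total orbitals: 1.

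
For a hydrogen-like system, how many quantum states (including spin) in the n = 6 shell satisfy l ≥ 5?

22

For n = 6, l ranges over 0 … 5.
Contributions: l=5 → 11.
Orbitals: 11. Each orbital carries two spin states, so 11 × 2 = 22 states.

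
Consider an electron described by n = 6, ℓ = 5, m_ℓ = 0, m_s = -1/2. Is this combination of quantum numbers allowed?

Yes

n = 6 is a positive integer. ℓ = 5 satisfies 0 ≤ ℓ ≤ n−1 = 5. m_ℓ = 0 lies in the range −ℓ … +ℓ (here −5 … 5). m_s = -1/2 is one of ±1/2.
All four constraints are satisfied.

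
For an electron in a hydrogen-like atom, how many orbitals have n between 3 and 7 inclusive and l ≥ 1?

130

Treat each shell separately and count matching orbitals:
n=3 → 8; n=4 → 15; n=5 → 24; n=6 → 35; n=7 → 48.
Total orbitals: 8 + 15 + 24 + 35 + 48 = 130.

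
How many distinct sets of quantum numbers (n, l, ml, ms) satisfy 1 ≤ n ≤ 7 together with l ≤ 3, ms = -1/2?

78

Per-shell orbital counts meeting the constraint:
n=1 → 1; n=2 → 4; n=3 → 9; n=4 → 16; n=5 → 16; n=6 → 16; n=7 → 16.
Orbitals: 1 + 4 + 9 + 16 + 16 + 16 + 16 = 78. With ms fixed to -1/2 there is one state per orbital, so 78 states.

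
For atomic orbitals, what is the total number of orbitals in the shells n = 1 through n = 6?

Shell n has n² orbitals: 1²=1 + 2²=4 + 3²=9 + 4²=16 + 5²=25 + 6²=36 = 91 orbitals.

91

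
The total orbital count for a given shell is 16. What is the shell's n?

n² = 16 ⇒ n = 4.

n = 4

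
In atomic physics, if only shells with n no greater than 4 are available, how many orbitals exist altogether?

Total orbitals = 1² + 2² + 3² + 4² = 30.

30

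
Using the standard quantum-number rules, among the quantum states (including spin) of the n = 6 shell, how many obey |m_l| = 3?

With n = 6 the allowed l are 0, 1, …, 5.
Contributions: l=3 → 2; l=4 → 2; l=5 → 2.
Orbitals: 2 + 2 + 2 = 6. Each orbital carries two spin states, so 6 × 2 = 12 states.

12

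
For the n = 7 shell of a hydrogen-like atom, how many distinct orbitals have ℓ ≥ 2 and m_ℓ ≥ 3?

For n = 7, ℓ ranges over 0 … 6.
Contributions: ℓ=3 → 1; ℓ=4 → 2; ℓ=5 → 3; ℓ=6 → 4.
Total orbitals: 1 + 2 + 3 + 4 = 10.

10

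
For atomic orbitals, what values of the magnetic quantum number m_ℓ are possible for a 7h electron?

The 7h subshell has ℓ = 5, and m_ℓ takes every integer from −ℓ to +ℓ. With ℓ = 5 that gives the 11 values -5, -4, -3, -2, -1, 0, 1, 2, 3, 4, 5.

-5, -4, -3, -2, -1, 0, 1, 2, 3, 4, 5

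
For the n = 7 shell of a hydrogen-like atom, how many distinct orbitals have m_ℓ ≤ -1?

21

For n = 7, ℓ ranges over 0 … 6.
Contributions: ℓ=1 → 1; ℓ=2 → 2; ℓ=3 → 3; ℓ=4 → 4; ℓ=5 → 5; ℓ=6 → 6.
Total orbitals: 1 + 2 + 3 + 4 + 5 + 6 = 21.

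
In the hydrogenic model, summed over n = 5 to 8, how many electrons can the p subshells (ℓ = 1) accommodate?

A p subshell (ℓ = 1) exists for every n ≥ 2, so shells n = 5, 6, 7, 8 each contribute one — 4 subshells.
Since each p subshell holds 2(2·1+1) = 6 electrons, the total is 4 × 6 = 24.

24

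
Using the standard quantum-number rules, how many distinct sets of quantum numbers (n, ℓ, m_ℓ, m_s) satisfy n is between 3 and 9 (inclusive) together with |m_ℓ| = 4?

60

For each n in the range, tally the orbitals obeying |m_ℓ| = 4:
n=5 → 2; n=6 → 4; n=7 → 6; n=8 → 8; n=9 → 10.
Orbitals: 2 + 4 + 6 + 8 + 10 = 30. Including both spin states (m_s = ±1/2) gives 2 × 30 = 60 states.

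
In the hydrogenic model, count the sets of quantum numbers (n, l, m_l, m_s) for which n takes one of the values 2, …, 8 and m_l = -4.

Work shell by shell — for each n, count the (l, m_l) pairs that satisfy m_l = -4:
n=5 → 1; n=6 → 2; n=7 → 3; n=8 → 4.
Orbitals: 1 + 2 + 3 + 4 = 10. Including both spin states (m_s = ±1/2) gives 2 × 10 = 20 states.

20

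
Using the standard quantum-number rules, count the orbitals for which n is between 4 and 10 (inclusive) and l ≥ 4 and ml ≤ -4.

Treat each shell separately and count matching orbitals:
n=5 → 1; n=6 → 3; n=7 → 6; n=8 → 10; n=9 → 15; n=10 → 21.
Total orbitals: 1 + 3 + 6 + 10 + 15 + 21 = 56.

56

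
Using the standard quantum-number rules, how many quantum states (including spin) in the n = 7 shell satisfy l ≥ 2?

Go through l = 0, …, 6 (the values permitted for n = 7).
Contributions: l=2 → 5; l=3 → 7; l=4 → 9; l=5 → 11; l=6 → 13.
Orbitals: 5 + 7 + 9 + 11 + 13 = 45. Each orbital carries two spin states, so 45 × 2 = 90 states.

90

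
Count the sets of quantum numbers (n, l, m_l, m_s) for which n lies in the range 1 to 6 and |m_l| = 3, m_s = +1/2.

12

Treat each shell separately and count matching orbitals:
n=4 → 2; n=5 → 4; n=6 → 6.
Orbitals: 2 + 4 + 6 = 12. With m_s fixed to +1/2 there is one state per orbital, so 12 states.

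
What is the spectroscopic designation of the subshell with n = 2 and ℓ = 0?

2s

ℓ = 0 corresponds to the letter 's', so the subshell is 2s.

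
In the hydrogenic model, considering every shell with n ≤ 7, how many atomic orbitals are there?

Total orbitals = 1² + 2² + 3² + 4² + 5² + 6² + 7² = 140.

140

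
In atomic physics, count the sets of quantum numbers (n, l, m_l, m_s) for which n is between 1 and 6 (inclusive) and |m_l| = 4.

12

Count contributing orbitals for each principal shell:
n=5 → 2; n=6 → 4.
Orbitals: 2 + 4 = 6. Including both spin states (m_s = ±1/2) gives 2 × 6 = 12 states.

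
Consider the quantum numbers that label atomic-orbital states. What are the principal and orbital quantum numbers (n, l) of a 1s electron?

The leading integer gives n = 1; the letter 's' means l = 0.

n = 1, l = 0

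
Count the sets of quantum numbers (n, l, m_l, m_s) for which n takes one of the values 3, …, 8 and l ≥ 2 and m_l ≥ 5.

20

Count contributing orbitals for each principal shell:
n=6 → 1; n=7 → 3; n=8 → 6.
Orbitals: 1 + 3 + 6 = 10. Including both spin states (m_s = ±1/2) gives 2 × 10 = 20 states.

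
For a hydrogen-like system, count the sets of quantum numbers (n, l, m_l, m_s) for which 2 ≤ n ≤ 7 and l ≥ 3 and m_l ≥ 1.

For each n in the range, tally the orbitals obeying l ≥ 3 and m_l ≥ 1:
n=4 → 3; n=5 → 7; n=6 → 12; n=7 → 18.
Orbitals: 3 + 7 + 12 + 18 = 40. Including both spin states (m_s = ±1/2) gives 2 × 40 = 80 states.

80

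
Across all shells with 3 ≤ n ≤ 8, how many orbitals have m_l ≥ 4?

Count contributing orbitals for each principal shell:
n=5 → 1; n=6 → 3; n=7 → 6; n=8 → 10.
Total orbitals: 1 + 3 + 6 + 10 = 20.

20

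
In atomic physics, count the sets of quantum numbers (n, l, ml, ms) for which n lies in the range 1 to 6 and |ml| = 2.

40

Go shell by shell, enumerating (l, ml) with |ml| = 2:
n=3 → 2; n=4 → 4; n=5 → 6; n=6 → 8.
Orbitals: 2 + 4 + 6 + 8 = 20. Including both spin states (ms = ±1/2) gives 2 × 20 = 40 states.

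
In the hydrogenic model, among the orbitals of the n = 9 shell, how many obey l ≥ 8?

Contributions: l=8 → 17.
Total orbitals: 17.

17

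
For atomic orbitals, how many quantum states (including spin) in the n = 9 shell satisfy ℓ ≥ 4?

For n = 9, ℓ ranges over 0 … 8.
The (ℓ, m_ℓ) pairs meeting ℓ ≥ 4 give: ℓ=4 → 9; ℓ=5 → 11; ℓ=6 → 13; ℓ=7 → 15; ℓ=8 → 17.
Orbitals: 9 + 11 + 13 + 15 + 17 = 65. Each orbital carries two spin states, so 65 × 2 = 130 states.

130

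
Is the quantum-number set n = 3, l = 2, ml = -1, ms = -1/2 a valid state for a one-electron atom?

n = 3 is a positive integer. l = 2 satisfies 0 ≤ l ≤ n−1 = 2. ml = -1 lies in the range −l … +l (here −2 … 2). ms = -1/2 is one of ±1/2.
All four constraints are satisfied.

Valid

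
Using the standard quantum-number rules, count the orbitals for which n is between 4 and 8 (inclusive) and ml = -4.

10

Per-shell orbital counts meeting the constraint:
n=5 → 1; n=6 → 2; n=7 → 3; n=8 → 4.
Total orbitals: 1 + 2 + 3 + 4 = 10.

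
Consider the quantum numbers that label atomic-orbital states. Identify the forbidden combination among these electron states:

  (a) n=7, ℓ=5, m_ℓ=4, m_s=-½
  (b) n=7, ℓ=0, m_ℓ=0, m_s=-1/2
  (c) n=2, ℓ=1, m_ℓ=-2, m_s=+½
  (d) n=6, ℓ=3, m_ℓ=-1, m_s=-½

(c) has |m_ℓ| = 2 > ℓ = 1, violating −ℓ ≤ m_ℓ ≤ ℓ.
The remaining sets (a), (b), (d) satisfy all four rules.

(c)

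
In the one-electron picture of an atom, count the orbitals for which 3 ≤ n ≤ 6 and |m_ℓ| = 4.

6

Count contributing orbitals for each principal shell:
n=5 → 2; n=6 → 4.
Total orbitals: 2 + 4 = 6.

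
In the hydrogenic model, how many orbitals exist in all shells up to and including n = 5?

Total orbitals = 1² + 2² + 3² + 4² + 5² = 55.

55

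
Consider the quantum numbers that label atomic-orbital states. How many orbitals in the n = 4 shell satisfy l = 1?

With n = 4 the allowed l are 0, 1, …, 3.
Contributions: l=1 → 3.
Total orbitals: 3.

3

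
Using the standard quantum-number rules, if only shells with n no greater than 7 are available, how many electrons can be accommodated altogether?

280

Total orbitals = 1² + 2² + 3² + 4² + 5² + 6² + 7² = 140. Doubling for spin gives 280 electrons.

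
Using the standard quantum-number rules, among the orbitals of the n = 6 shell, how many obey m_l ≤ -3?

Contributions: l=3 → 1; l=4 → 2; l=5 → 3.
Total orbitals: 1 + 2 + 3 = 6.

6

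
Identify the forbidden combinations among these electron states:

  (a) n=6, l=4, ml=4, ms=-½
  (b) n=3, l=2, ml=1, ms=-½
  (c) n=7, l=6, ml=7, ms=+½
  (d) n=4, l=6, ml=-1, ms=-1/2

(c) has |ml| = 7 > l = 6, violating −l ≤ ml ≤ l.
(d) has l = 6 ≥ n = 4, violating 0 ≤ l ≤ n−1.
The remaining sets (a), (b) satisfy all four rules.

(c) and (d)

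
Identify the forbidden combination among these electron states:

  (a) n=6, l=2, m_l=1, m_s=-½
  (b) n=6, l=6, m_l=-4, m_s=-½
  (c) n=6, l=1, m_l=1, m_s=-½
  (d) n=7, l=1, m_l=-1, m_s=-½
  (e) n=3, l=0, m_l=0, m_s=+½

(b)

(b) has l = 6 ≥ n = 6, violating 0 ≤ l ≤ n−1.
The remaining sets (a), (c), (d), (e) satisfy all four rules.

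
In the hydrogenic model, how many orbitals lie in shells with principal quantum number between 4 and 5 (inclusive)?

Shell n has n² orbitals: 4²=16 + 5²=25 = 41 orbitals.

41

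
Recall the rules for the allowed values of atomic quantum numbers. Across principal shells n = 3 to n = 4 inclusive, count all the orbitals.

25

Shell n has n² orbitals: 3²=9 + 4²=16 = 25 orbitals.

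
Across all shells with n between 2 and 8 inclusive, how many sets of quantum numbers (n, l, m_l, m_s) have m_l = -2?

42

Go shell by shell, enumerating (l, m_l) with m_l = -2:
n=3 → 1; n=4 → 2; n=5 → 3; n=6 → 4; n=7 → 5; n=8 → 6.
Orbitals: 1 + 2 + 3 + 4 + 5 + 6 = 21. Including both spin states (m_s = ±1/2) gives 2 × 21 = 42 states.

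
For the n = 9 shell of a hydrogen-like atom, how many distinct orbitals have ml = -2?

7

The n = 9 shell has l = 0 through 8; check each.
Per l-value: l=2 → 1; l=3 → 1; l=4 → 1; l=5 → 1; l=6 → 1; l=7 → 1; l=8 → 1.
Total orbitals: 1 + 1 + 1 + 1 + 1 + 1 + 1 = 7.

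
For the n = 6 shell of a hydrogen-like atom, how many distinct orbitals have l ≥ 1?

Orbitals with l ≥ 1, by l: l=1 → 3; l=2 → 5; l=3 → 7; l=4 → 9; l=5 → 11.
Total orbitals: 3 + 5 + 7 + 9 + 11 = 35.

35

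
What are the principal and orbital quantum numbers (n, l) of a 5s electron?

n = 5, l = 0

The leading integer gives n = 5; the letter 's' means l = 0.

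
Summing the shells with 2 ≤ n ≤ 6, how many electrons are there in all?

180

Shell n has n² orbitals: 2²=4 + 3²=9 + 4²=16 + 5²=25 + 6²=36 = 90 orbitals.
Two spin states per orbital: 2 × 90 = 180 electrons.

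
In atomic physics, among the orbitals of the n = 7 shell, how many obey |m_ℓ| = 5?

4

With n = 7 the allowed ℓ are 0, 1, …, 6.
Contributions: ℓ=5 → 2; ℓ=6 → 2.
Total orbitals: 2 + 2 = 4.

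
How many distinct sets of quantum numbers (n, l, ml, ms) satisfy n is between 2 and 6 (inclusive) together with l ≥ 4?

Go shell by shell, enumerating (l, ml) with l ≥ 4:
n=5 → 9; n=6 → 20.
Orbitals: 9 + 20 = 29. Including both spin states (ms = ±1/2) gives 2 × 29 = 58 states.

58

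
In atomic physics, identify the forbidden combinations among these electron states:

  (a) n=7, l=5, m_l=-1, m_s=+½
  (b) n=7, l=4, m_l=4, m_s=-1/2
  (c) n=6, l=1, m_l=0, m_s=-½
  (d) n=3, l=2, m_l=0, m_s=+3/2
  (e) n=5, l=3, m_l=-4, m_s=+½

(d) and (e)

(d) has m_s = +3/2, but an electron's spin must be ±1/2.
(e) has |m_l| = 4 > l = 3, violating −l ≤ m_l ≤ l.
The remaining sets (a), (b), (c) satisfy all four rules.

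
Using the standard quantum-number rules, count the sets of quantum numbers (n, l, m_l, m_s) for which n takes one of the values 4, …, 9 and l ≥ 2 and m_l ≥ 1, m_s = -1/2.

110

Go shell by shell, enumerating (l, m_l) with l ≥ 2 and m_l ≥ 1:
n=4 → 5; n=5 → 9; n=6 → 14; n=7 → 20; n=8 → 27; n=9 → 35.
Orbitals: 5 + 9 + 14 + 20 + 27 + 35 = 110. With m_s fixed to -1/2 there is one state per orbital, so 110 states.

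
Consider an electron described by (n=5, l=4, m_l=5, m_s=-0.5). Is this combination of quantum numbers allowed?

No

The magnetic quantum number must satisfy −l ≤ m_l ≤ l. With l = 4, m_l can only be -4, -3, -2, -1, 0, 1, 2, 3, 4, so m_l = 5 is forbidden.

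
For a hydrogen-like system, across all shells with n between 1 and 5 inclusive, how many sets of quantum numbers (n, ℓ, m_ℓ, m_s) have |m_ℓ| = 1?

Count contributing orbitals for each principal shell:
n=2 → 2; n=3 → 4; n=4 → 6; n=5 → 8.
Orbitals: 2 + 4 + 6 + 8 = 20. Including both spin states (m_s = ±1/2) gives 2 × 20 = 40 states.

40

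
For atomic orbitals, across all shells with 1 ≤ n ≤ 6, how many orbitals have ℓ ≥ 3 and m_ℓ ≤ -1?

Work shell by shell — for each n, count the (ℓ, m_ℓ) pairs that satisfy ℓ ≥ 3 and m_ℓ ≤ -1:
n=4 → 3; n=5 → 7; n=6 → 12.
Total orbitals: 3 + 7 + 12 = 22.

22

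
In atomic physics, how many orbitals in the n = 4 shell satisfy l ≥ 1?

15

Per l-value: l=1 → 3; l=2 → 5; l=3 → 7.
Total orbitals: 3 + 5 + 7 = 15.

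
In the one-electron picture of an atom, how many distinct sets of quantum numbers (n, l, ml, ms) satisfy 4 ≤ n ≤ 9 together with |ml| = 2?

108

Treat each shell separately and count matching orbitals:
n=4 → 4; n=5 → 6; n=6 → 8; n=7 → 10; n=8 → 12; n=9 → 14.
Orbitals: 4 + 6 + 8 + 10 + 12 + 14 = 54. Including both spin states (ms = ±1/2) gives 2 × 54 = 108 states.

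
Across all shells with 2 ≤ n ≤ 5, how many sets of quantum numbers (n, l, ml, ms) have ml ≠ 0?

For each n in the range, tally the orbitals obeying ml ≠ 0:
n=2 → 2; n=3 → 6; n=4 → 12; n=5 → 20.
Orbitals: 2 + 6 + 12 + 20 = 40. Including both spin states (ms = ±1/2) gives 2 × 40 = 80 states.

80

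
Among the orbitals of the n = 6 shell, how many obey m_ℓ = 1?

For n = 6, ℓ ranges over 0 … 5.
Contributions: ℓ=1 → 1; ℓ=2 → 1; ℓ=3 → 1; ℓ=4 → 1; ℓ=5 → 1.
Total orbitals: 1 + 1 + 1 + 1 + 1 = 5.

5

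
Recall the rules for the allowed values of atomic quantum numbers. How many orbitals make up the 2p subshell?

A subshell has 2l+1 orbitals; with l = 1, that's 3.

3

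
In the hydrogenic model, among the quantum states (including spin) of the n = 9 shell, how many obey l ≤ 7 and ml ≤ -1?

The n = 9 shell has l = 0 through 8; check each.
Contributions: l=1 → 1; l=2 → 2; l=3 → 3; l=4 → 4; l=5 → 5; l=6 → 6; l=7 → 7.
Orbitals: 1 + 2 + 3 + 4 + 5 + 6 + 7 = 28. Each orbital carries two spin states, so 28 × 2 = 56 states.

56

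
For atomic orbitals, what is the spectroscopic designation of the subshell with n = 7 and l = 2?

7d

l = 2 corresponds to the letter 'd', so the subshell is 7d.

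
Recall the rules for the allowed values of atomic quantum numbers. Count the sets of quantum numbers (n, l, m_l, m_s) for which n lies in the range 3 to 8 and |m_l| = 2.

Treat each shell separately and count matching orbitals:
n=3 → 2; n=4 → 4; n=5 → 6; n=6 → 8; n=7 → 10; n=8 → 12.
Orbitals: 2 + 4 + 6 + 8 + 10 + 12 = 42. Including both spin states (m_s = ±1/2) gives 2 × 42 = 84 states.

84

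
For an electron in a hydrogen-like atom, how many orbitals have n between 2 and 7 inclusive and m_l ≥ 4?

Treat each shell separately and count matching orbitals:
n=5 → 1; n=6 → 3; n=7 → 6.
Total orbitals: 1 + 3 + 6 = 10.

10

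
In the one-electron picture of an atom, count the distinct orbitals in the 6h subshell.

11

A subshell has 2l+1 orbitals; with l = 5, that's 11.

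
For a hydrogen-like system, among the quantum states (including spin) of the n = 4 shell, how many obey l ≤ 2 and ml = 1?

With n = 4 the allowed l are 0, 1, …, 3.
The (l, ml) pairs meeting l ≤ 2 and ml = 1 give: l=1 → 1; l=2 → 1.
Orbitals: 1 + 1 = 2. Each orbital carries two spin states, so 2 × 2 = 4 states.

4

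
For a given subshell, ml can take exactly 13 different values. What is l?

l = 6 (i)

ml ranges over 2l+1 integers, so 2l+1 = 13 ⇒ l = 6.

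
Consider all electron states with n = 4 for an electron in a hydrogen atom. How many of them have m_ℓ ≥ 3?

For n = 4, ℓ ranges over 0 … 3.
The (ℓ, m_ℓ) pairs meeting m_ℓ ≥ 3 give: ℓ=3 → 1.
Orbitals: 1. Each orbital carries two spin states, so 1 × 2 = 2 states.

2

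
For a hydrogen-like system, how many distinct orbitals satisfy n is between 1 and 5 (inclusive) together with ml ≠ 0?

40

Go shell by shell, enumerating (l, ml) with ml ≠ 0:
n=2 → 2; n=3 → 6; n=4 → 12; n=5 → 20.
Total orbitals: 2 + 6 + 12 + 20 = 40.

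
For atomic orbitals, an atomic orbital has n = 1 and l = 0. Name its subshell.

1s

l = 0 corresponds to the letter 's', so the subshell is 1s.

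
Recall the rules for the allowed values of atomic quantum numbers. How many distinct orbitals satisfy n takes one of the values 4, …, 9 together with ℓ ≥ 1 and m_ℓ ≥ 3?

Per-shell orbital counts meeting the constraint:
n=4 → 1; n=5 → 3; n=6 → 6; n=7 → 10; n=8 → 15; n=9 → 21.
Total orbitals: 1 + 3 + 6 + 10 + 15 + 21 = 56.

56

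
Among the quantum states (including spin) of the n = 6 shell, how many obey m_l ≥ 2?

20

Orbitals with m_l ≥ 2, by l: l=2 → 1; l=3 → 2; l=4 → 3; l=5 → 4.
Orbitals: 1 + 2 + 3 + 4 = 10. Each orbital carries two spin states, so 10 × 2 = 20 states.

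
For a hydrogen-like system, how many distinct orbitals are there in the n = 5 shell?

25

The n = 5 shell contains n² = 5² = 25 orbitals.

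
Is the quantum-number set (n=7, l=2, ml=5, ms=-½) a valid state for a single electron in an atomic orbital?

Invalid

The magnetic quantum number must satisfy −l ≤ ml ≤ l. With l = 2, ml can only be -2, -1, 0, 1, 2, so ml = 5 is forbidden.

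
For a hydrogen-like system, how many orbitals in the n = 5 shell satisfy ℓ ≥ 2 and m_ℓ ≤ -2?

6

With n = 5 the allowed ℓ are 0, 1, …, 4.
Orbitals with ℓ ≥ 2 and m_ℓ ≤ -2, by ℓ: ℓ=2 → 1; ℓ=3 → 2; ℓ=4 → 3.
Total orbitals: 1 + 2 + 3 = 6.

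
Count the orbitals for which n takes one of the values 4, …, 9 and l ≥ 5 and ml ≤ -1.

For each n in the range, tally the orbitals obeying l ≥ 5 and ml ≤ -1:
n=6 → 5; n=7 → 11; n=8 → 18; n=9 → 26.
Total orbitals: 5 + 11 + 18 + 26 = 60.

60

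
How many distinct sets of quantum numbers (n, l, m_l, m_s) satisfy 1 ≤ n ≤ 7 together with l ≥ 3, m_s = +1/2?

90

Work shell by shell — for each n, count the (l, m_l) pairs that satisfy l ≥ 3:
n=4 → 7; n=5 → 16; n=6 → 27; n=7 → 40.
Orbitals: 7 + 16 + 27 + 40 = 90. With m_s fixed to +1/2 there is one state per orbital, so 90 states.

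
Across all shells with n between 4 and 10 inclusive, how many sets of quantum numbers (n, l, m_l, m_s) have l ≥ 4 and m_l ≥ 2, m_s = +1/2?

Work shell by shell — for each n, count the (l, m_l) pairs that satisfy l ≥ 4 and m_l ≥ 2:
n=5 → 3; n=6 → 7; n=7 → 12; n=8 → 18; n=9 → 25; n=10 → 33.
Orbitals: 3 + 7 + 12 + 18 + 25 + 33 = 98. With m_s fixed to +1/2 there is one state per orbital, so 98 states.

98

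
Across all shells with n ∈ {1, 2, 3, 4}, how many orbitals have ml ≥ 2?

4

Work shell by shell — for each n, count the (l, ml) pairs that satisfy ml ≥ 2:
n=3 → 1; n=4 → 3.
Total orbitals: 1 + 3 = 4.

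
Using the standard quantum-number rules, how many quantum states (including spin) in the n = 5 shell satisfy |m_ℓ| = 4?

4

The (ℓ, m_ℓ) pairs meeting |m_ℓ| = 4 give: ℓ=4 → 2.
Orbitals: 2. Each orbital carries two spin states, so 2 × 2 = 4 states.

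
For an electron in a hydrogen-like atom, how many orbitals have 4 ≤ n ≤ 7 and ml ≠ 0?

104

Treat each shell separately and count matching orbitals:
n=4 → 12; n=5 → 20; n=6 → 30; n=7 → 42.
Total orbitals: 12 + 20 + 30 + 42 = 104.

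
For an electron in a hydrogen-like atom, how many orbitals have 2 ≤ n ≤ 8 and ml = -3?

15

Per-shell orbital counts meeting the constraint:
n=4 → 1; n=5 → 2; n=6 → 3; n=7 → 4; n=8 → 5.
Total orbitals: 1 + 2 + 3 + 4 + 5 = 15.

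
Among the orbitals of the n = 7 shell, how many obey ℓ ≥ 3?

40

With n = 7 the allowed ℓ are 0, 1, …, 6.
Contributions: ℓ=3 → 7; ℓ=4 → 9; ℓ=5 → 11; ℓ=6 → 13.
Total orbitals: 7 + 9 + 11 + 13 = 40.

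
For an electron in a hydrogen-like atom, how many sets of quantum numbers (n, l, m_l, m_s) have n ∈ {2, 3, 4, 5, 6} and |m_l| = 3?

Go shell by shell, enumerating (l, m_l) with |m_l| = 3:
n=4 → 2; n=5 → 4; n=6 → 6.
Orbitals: 2 + 4 + 6 = 12. Including both spin states (m_s = ±1/2) gives 2 × 12 = 24 states.

24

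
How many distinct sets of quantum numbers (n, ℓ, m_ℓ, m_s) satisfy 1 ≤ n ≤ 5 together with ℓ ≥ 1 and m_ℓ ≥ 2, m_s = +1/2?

10

For each n in the range, tally the orbitals obeying ℓ ≥ 1 and m_ℓ ≥ 2:
n=3 → 1; n=4 → 3; n=5 → 6.
Orbitals: 1 + 3 + 6 = 10. With m_s fixed to +1/2 there is one state per orbital, so 10 states.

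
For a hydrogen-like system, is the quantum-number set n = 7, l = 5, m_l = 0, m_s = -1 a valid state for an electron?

Invalid

The spin quantum number for an electron can only be m_s = +1/2 or −1/2; m_s = -1 is not one of those.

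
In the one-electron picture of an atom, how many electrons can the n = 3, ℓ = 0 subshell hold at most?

A subshell with ℓ = 0 has 2ℓ+1 = 1 orbital, each holding 2 electrons (spin ±1/2), so 1 × 2 = 2.

2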